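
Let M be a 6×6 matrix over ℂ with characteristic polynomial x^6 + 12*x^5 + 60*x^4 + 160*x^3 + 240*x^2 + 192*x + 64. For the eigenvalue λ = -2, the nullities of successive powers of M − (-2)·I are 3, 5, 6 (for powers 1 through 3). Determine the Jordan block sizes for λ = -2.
Block sizes for λ = -2: [3, 2, 1]

From the dimensions of kernels of powers, the number of Jordan blocks of size at least j is d_j − d_{j−1} where d_j = dim ker(N^j) (with d_0 = 0). Computing the differences gives [3, 2, 1].
The number of blocks of size exactly k is (#blocks of size ≥ k) − (#blocks of size ≥ k + 1), so the partition is: 1 block(s) of size 1, 1 block(s) of size 2, 1 block(s) of size 3.
In nonincreasing order the block sizes are [3, 2, 1].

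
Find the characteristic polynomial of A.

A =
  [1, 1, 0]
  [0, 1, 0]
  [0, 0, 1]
x^3 - 3*x^2 + 3*x - 1

Expanding det(x·I − A) (e.g. by cofactor expansion or by noting that A is similar to its Jordan form J, which has the same characteristic polynomial as A) gives
  χ_A(x) = x^3 - 3*x^2 + 3*x - 1
which factors as (x - 1)^3. The eigenvalues (with algebraic multiplicities) are λ = 1 with multiplicity 3.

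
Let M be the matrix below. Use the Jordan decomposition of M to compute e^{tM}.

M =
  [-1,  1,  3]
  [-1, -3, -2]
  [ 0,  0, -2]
e^{tM} =
  [t*exp(-2*t) + exp(-2*t), t*exp(-2*t), t^2*exp(-2*t)/2 + 3*t*exp(-2*t)]
  [-t*exp(-2*t), -t*exp(-2*t) + exp(-2*t), -t^2*exp(-2*t)/2 - 2*t*exp(-2*t)]
  [0, 0, exp(-2*t)]

Strategy: write M = P · J · P⁻¹ where J is a Jordan canonical form, so e^{tM} = P · e^{tJ} · P⁻¹, and e^{tJ} can be computed block-by-block.

M has Jordan form
J =
  [-2,  1,  0]
  [ 0, -2,  1]
  [ 0,  0, -2]
(up to reordering of blocks).

Per-block formulas:
  For a 3×3 Jordan block J_3(-2): exp(t · J_3(-2)) = e^(-2t)·(I + t·N + (t^2/2)·N^2), where N is the 3×3 nilpotent shift.

After assembling e^{tJ} and conjugating by P, we get:

e^{tM} =
  [t*exp(-2*t) + exp(-2*t), t*exp(-2*t), t^2*exp(-2*t)/2 + 3*t*exp(-2*t)]
  [-t*exp(-2*t), -t*exp(-2*t) + exp(-2*t), -t^2*exp(-2*t)/2 - 2*t*exp(-2*t)]
  [0, 0, exp(-2*t)]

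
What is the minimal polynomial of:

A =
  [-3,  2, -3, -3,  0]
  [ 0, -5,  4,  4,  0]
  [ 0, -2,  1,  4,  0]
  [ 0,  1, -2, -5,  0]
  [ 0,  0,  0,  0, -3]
x^3 + 9*x^2 + 27*x + 27

The characteristic polynomial is χ_A(x) = (x + 3)^5, so the eigenvalues are known. The minimal polynomial is
  m_A(x) = Π_λ (x − λ)^{k_λ}
where k_λ is the size of the *largest* Jordan block for λ (equivalently, the smallest k with (A − λI)^k v = 0 for every generalised eigenvector v of λ).

  λ = -3: largest Jordan block has size 3, contributing (x + 3)^3

So m_A(x) = (x + 3)^3 = x^3 + 9*x^2 + 27*x + 27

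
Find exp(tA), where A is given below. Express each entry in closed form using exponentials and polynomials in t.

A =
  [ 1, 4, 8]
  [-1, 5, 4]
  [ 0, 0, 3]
e^{tA} =
  [-2*t*exp(3*t) + exp(3*t), 4*t*exp(3*t), 8*t*exp(3*t)]
  [-t*exp(3*t), 2*t*exp(3*t) + exp(3*t), 4*t*exp(3*t)]
  [0, 0, exp(3*t)]

Strategy: write A = P · J · P⁻¹ where J is a Jordan canonical form, so e^{tA} = P · e^{tJ} · P⁻¹, and e^{tJ} can be computed block-by-block.

A has Jordan form
J =
  [3, 1, 0]
  [0, 3, 0]
  [0, 0, 3]
(up to reordering of blocks).

Per-block formulas:
  For a 1×1 block at λ = 3: exp(t · [3]) = [e^(3t)].
  For a 2×2 Jordan block J_2(3): exp(t · J_2(3)) = e^(3t)·(I + t·N), where N is the 2×2 nilpotent shift.

After assembling e^{tJ} and conjugating by P, we get:

e^{tA} =
  [-2*t*exp(3*t) + exp(3*t), 4*t*exp(3*t), 8*t*exp(3*t)]
  [-t*exp(3*t), 2*t*exp(3*t) + exp(3*t), 4*t*exp(3*t)]
  [0, 0, exp(3*t)]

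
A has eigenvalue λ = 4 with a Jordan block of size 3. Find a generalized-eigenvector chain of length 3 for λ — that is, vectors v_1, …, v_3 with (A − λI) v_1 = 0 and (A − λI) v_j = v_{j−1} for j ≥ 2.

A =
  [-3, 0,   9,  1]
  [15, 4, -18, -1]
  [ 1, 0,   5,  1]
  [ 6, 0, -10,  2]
A Jordan chain for λ = 4 of length 3:
v_1 = (0, -2, 0, 0)ᵀ
v_2 = (2, -3, 2, -4)ᵀ
v_3 = (1, 0, 1, 0)ᵀ

Let N = A − (4)·I. We want v_3 with N^3 v_3 = 0 but N^2 v_3 ≠ 0; then v_{j-1} := N · v_j for j = 3, …, 2.

Pick v_3 = (1, 0, 1, 0)ᵀ.
Then v_2 = N · v_3 = (2, -3, 2, -4)ᵀ.
Then v_1 = N · v_2 = (0, -2, 0, 0)ᵀ.

Sanity check: (A − (4)·I) v_1 = (0, 0, 0, 0)ᵀ = 0. ✓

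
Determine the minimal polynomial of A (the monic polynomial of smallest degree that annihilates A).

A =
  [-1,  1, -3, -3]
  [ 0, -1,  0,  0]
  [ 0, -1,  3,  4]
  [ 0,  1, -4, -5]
x^2 + 2*x + 1

The characteristic polynomial is χ_A(x) = (x + 1)^4, so the eigenvalues are known. The minimal polynomial is
  m_A(x) = Π_λ (x − λ)^{k_λ}
where k_λ is the size of the *largest* Jordan block for λ (equivalently, the smallest k with (A − λI)^k v = 0 for every generalised eigenvector v of λ).

  λ = -1: largest Jordan block has size 2, contributing (x + 1)^2

So m_A(x) = (x + 1)^2 = x^2 + 2*x + 1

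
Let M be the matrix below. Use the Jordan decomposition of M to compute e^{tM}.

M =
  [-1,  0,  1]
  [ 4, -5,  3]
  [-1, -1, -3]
e^{tM} =
  [3*t^2*exp(-3*t)/2 + 2*t*exp(-3*t) + exp(-3*t), -t^2*exp(-3*t)/2, t^2*exp(-3*t) + t*exp(-3*t)]
  [-3*t^2*exp(-3*t)/2 + 4*t*exp(-3*t), t^2*exp(-3*t)/2 - 2*t*exp(-3*t) + exp(-3*t), -t^2*exp(-3*t) + 3*t*exp(-3*t)]
  [-3*t^2*exp(-3*t) - t*exp(-3*t), t^2*exp(-3*t) - t*exp(-3*t), -2*t^2*exp(-3*t) + exp(-3*t)]

Strategy: write M = P · J · P⁻¹ where J is a Jordan canonical form, so e^{tM} = P · e^{tJ} · P⁻¹, and e^{tJ} can be computed block-by-block.

M has Jordan form
J =
  [-3,  1,  0]
  [ 0, -3,  1]
  [ 0,  0, -3]
(up to reordering of blocks).

Per-block formulas:
  For a 3×3 Jordan block J_3(-3): exp(t · J_3(-3)) = e^(-3t)·(I + t·N + (t^2/2)·N^2), where N is the 3×3 nilpotent shift.

After assembling e^{tJ} and conjugating by P, we get:

e^{tM} =
  [3*t^2*exp(-3*t)/2 + 2*t*exp(-3*t) + exp(-3*t), -t^2*exp(-3*t)/2, t^2*exp(-3*t) + t*exp(-3*t)]
  [-3*t^2*exp(-3*t)/2 + 4*t*exp(-3*t), t^2*exp(-3*t)/2 - 2*t*exp(-3*t) + exp(-3*t), -t^2*exp(-3*t) + 3*t*exp(-3*t)]
  [-3*t^2*exp(-3*t) - t*exp(-3*t), t^2*exp(-3*t) - t*exp(-3*t), -2*t^2*exp(-3*t) + exp(-3*t)]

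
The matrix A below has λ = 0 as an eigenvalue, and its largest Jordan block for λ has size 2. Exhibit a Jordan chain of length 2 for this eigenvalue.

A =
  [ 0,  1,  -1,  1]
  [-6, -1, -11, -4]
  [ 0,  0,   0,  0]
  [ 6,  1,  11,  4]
A Jordan chain for λ = 0 of length 2:
v_1 = (-2, -4, 0, 4)ᵀ
v_2 = (1, -2, 0, 0)ᵀ

Let N = A − (0)·I. We want v_2 with N^2 v_2 = 0 but N^1 v_2 ≠ 0; then v_{j-1} := N · v_j for j = 2, …, 2.

Pick v_2 = (1, -2, 0, 0)ᵀ.
Then v_1 = N · v_2 = (-2, -4, 0, 4)ᵀ.

Sanity check: (A − (0)·I) v_1 = (0, 0, 0, 0)ᵀ = 0. ✓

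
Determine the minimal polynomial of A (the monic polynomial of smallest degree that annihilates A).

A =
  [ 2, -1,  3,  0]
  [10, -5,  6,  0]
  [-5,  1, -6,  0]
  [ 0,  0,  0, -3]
x^2 + 6*x + 9

The characteristic polynomial is χ_A(x) = (x + 3)^4, so the eigenvalues are known. The minimal polynomial is
  m_A(x) = Π_λ (x − λ)^{k_λ}
where k_λ is the size of the *largest* Jordan block for λ (equivalently, the smallest k with (A − λI)^k v = 0 for every generalised eigenvector v of λ).

  λ = -3: largest Jordan block has size 2, contributing (x + 3)^2

So m_A(x) = (x + 3)^2 = x^2 + 6*x + 9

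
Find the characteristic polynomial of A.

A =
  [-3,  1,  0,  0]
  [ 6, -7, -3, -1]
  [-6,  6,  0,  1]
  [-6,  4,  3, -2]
x^4 + 12*x^3 + 54*x^2 + 108*x + 81

Expanding det(x·I − A) (e.g. by cofactor expansion or by noting that A is similar to its Jordan form J, which has the same characteristic polynomial as A) gives
  χ_A(x) = x^4 + 12*x^3 + 54*x^2 + 108*x + 81
which factors as (x + 3)^4. The eigenvalues (with algebraic multiplicities) are λ = -3 with multiplicity 4.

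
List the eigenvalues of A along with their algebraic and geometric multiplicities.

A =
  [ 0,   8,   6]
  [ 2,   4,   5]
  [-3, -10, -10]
λ = -2: alg = 3, geom = 1

Step 1 — factor the characteristic polynomial to read off the algebraic multiplicities:
  χ_A(x) = (x + 2)^3

Step 2 — compute geometric multiplicities via the rank-nullity identity g(λ) = n − rank(A − λI):
  rank(A − (-2)·I) = 2, so dim ker(A − (-2)·I) = n − 2 = 1

Summary:
  λ = -2: algebraic multiplicity = 3, geometric multiplicity = 1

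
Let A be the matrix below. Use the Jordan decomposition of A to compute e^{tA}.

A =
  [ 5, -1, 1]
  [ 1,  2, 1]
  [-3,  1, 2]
e^{tA} =
  [2*t*exp(3*t) + exp(3*t), -t*exp(3*t), t*exp(3*t)]
  [-t^2*exp(3*t) + t*exp(3*t), t^2*exp(3*t)/2 - t*exp(3*t) + exp(3*t), -t^2*exp(3*t)/2 + t*exp(3*t)]
  [-t^2*exp(3*t) - 3*t*exp(3*t), t^2*exp(3*t)/2 + t*exp(3*t), -t^2*exp(3*t)/2 - t*exp(3*t) + exp(3*t)]

Strategy: write A = P · J · P⁻¹ where J is a Jordan canonical form, so e^{tA} = P · e^{tJ} · P⁻¹, and e^{tJ} can be computed block-by-block.

A has Jordan form
J =
  [3, 1, 0]
  [0, 3, 1]
  [0, 0, 3]
(up to reordering of blocks).

Per-block formulas:
  For a 3×3 Jordan block J_3(3): exp(t · J_3(3)) = e^(3t)·(I + t·N + (t^2/2)·N^2), where N is the 3×3 nilpotent shift.

After assembling e^{tJ} and conjugating by P, we get:

e^{tA} =
  [2*t*exp(3*t) + exp(3*t), -t*exp(3*t), t*exp(3*t)]
  [-t^2*exp(3*t) + t*exp(3*t), t^2*exp(3*t)/2 - t*exp(3*t) + exp(3*t), -t^2*exp(3*t)/2 + t*exp(3*t)]
  [-t^2*exp(3*t) - 3*t*exp(3*t), t^2*exp(3*t)/2 + t*exp(3*t), -t^2*exp(3*t)/2 - t*exp(3*t) + exp(3*t)]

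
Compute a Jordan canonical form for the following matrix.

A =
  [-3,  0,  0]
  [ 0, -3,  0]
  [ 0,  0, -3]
J_1(-3) ⊕ J_1(-3) ⊕ J_1(-3)

The characteristic polynomial is
  det(x·I − A) = x^3 + 9*x^2 + 27*x + 27 = (x + 3)^3

Eigenvalues and multiplicities (the geometric multiplicity of λ is n − rank(A − λI), which equals the number of Jordan blocks for λ):
  λ = -3: algebraic multiplicity = 3, geometric multiplicity = 3

Determining the block sizes for each eigenvalue:
  λ = -3: gm = am = 3, so every block has size 1 → block sizes [1, 1, 1]

Assembling the blocks gives a Jordan form
J =
  [-3,  0,  0]
  [ 0, -3,  0]
  [ 0,  0, -3]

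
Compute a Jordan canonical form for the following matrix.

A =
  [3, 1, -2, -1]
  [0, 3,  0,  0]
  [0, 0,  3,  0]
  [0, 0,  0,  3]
J_2(3) ⊕ J_1(3) ⊕ J_1(3)

The characteristic polynomial is
  det(x·I − A) = x^4 - 12*x^3 + 54*x^2 - 108*x + 81 = (x - 3)^4

Eigenvalues and multiplicities (the geometric multiplicity of λ is n − rank(A − λI), which equals the number of Jordan blocks for λ):
  λ = 3: algebraic multiplicity = 4, geometric multiplicity = 3

Determining the block sizes for each eigenvalue:
  λ = 3: 3 blocks summing to 4 forces exactly one block of size 2 and the rest size 1 → block sizes [2, 1, 1]

Assembling the blocks gives a Jordan form
J =
  [3, 1, 0, 0]
  [0, 3, 0, 0]
  [0, 0, 3, 0]
  [0, 0, 0, 3]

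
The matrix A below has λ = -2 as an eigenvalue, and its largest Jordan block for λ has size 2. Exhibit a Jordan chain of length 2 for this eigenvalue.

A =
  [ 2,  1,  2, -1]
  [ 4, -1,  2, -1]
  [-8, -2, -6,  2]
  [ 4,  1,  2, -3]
A Jordan chain for λ = -2 of length 2:
v_1 = (4, 4, -8, 4)ᵀ
v_2 = (1, 0, 0, 0)ᵀ

Let N = A − (-2)·I. We want v_2 with N^2 v_2 = 0 but N^1 v_2 ≠ 0; then v_{j-1} := N · v_j for j = 2, …, 2.

Pick v_2 = (1, 0, 0, 0)ᵀ.
Then v_1 = N · v_2 = (4, 4, -8, 4)ᵀ.

Sanity check: (A − (-2)·I) v_1 = (0, 0, 0, 0)ᵀ = 0. ✓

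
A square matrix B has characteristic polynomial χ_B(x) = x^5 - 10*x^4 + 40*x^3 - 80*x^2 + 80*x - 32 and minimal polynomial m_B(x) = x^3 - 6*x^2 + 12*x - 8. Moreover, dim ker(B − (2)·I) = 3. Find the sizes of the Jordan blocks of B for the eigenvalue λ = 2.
Block sizes for λ = 2: [3, 1, 1]

Step 1 — from the characteristic polynomial, algebraic multiplicity of λ = 2 is 5. From dim ker(B − (2)·I) = 3, there are exactly 3 Jordan blocks for λ = 2.
Step 2 — from the minimal polynomial, the factor (x − 2)^3 tells us the largest block for λ = 2 has size 3.
Step 3 — with total size 5, 3 blocks, and largest block 3, the block sizes (in nonincreasing order) are [3, 1, 1].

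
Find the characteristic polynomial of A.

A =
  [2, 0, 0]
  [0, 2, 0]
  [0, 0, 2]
x^3 - 6*x^2 + 12*x - 8

Expanding det(x·I − A) (e.g. by cofactor expansion or by noting that A is similar to its Jordan form J, which has the same characteristic polynomial as A) gives
  χ_A(x) = x^3 - 6*x^2 + 12*x - 8
which factors as (x - 2)^3. The eigenvalues (with algebraic multiplicities) are λ = 2 with multiplicity 3.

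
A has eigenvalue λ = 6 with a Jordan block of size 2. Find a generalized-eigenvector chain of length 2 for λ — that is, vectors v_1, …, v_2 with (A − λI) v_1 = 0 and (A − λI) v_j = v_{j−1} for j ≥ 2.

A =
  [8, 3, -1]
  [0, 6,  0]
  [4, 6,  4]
A Jordan chain for λ = 6 of length 2:
v_1 = (2, 0, 4)ᵀ
v_2 = (1, 0, 0)ᵀ

Let N = A − (6)·I. We want v_2 with N^2 v_2 = 0 but N^1 v_2 ≠ 0; then v_{j-1} := N · v_j for j = 2, …, 2.

Pick v_2 = (1, 0, 0)ᵀ.
Then v_1 = N · v_2 = (2, 0, 4)ᵀ.

Sanity check: (A − (6)·I) v_1 = (0, 0, 0)ᵀ = 0. ✓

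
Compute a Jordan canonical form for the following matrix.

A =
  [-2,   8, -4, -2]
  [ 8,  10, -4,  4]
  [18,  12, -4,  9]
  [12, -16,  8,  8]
J_1(2) ⊕ J_1(2) ⊕ J_2(4)

The characteristic polynomial is
  det(x·I − A) = x^4 - 12*x^3 + 52*x^2 - 96*x + 64 = (x - 4)^2*(x - 2)^2

Eigenvalues and multiplicities (the geometric multiplicity of λ is n − rank(A − λI), which equals the number of Jordan blocks for λ):
  λ = 2: algebraic multiplicity = 2, geometric multiplicity = 2
  λ = 4: algebraic multiplicity = 2, geometric multiplicity = 1

Determining the block sizes for each eigenvalue:
  λ = 2: gm = am = 2, so every block has size 1 → block sizes [1, 1]
  λ = 4: one block (gm = 1), so the single block has size am = 2 → block sizes [2]

Assembling the blocks gives a Jordan form
J =
  [2, 0, 0, 0]
  [0, 2, 0, 0]
  [0, 0, 4, 1]
  [0, 0, 0, 4]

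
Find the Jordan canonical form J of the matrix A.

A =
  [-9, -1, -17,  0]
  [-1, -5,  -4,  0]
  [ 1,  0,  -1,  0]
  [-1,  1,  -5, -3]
J_3(-5) ⊕ J_1(-3)

The characteristic polynomial is
  det(x·I − A) = x^4 + 18*x^3 + 120*x^2 + 350*x + 375 = (x + 3)*(x + 5)^3

Eigenvalues and multiplicities (the geometric multiplicity of λ is n − rank(A − λI), which equals the number of Jordan blocks for λ):
  λ = -5: algebraic multiplicity = 3, geometric multiplicity = 1
  λ = -3: algebraic multiplicity = 1, geometric multiplicity = 1

Determining the block sizes for each eigenvalue:
  λ = -5: one block (gm = 1), so the single block has size am = 3 → block sizes [3]
  λ = -3: one block (gm = 1), so the single block has size am = 1 → block sizes [1]

Assembling the blocks gives a Jordan form
J =
  [-5,  1,  0,  0]
  [ 0, -5,  1,  0]
  [ 0,  0, -5,  0]
  [ 0,  0,  0, -3]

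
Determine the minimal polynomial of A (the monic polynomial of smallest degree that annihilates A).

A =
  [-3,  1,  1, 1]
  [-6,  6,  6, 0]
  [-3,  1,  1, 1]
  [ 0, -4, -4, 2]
x^3 - 6*x^2

The characteristic polynomial is χ_A(x) = x^3*(x - 6), so the eigenvalues are known. The minimal polynomial is
  m_A(x) = Π_λ (x − λ)^{k_λ}
where k_λ is the size of the *largest* Jordan block for λ (equivalently, the smallest k with (A − λI)^k v = 0 for every generalised eigenvector v of λ).

  λ = 0: largest Jordan block has size 2, contributing (x − 0)^2
  λ = 6: largest Jordan block has size 1, contributing (x − 6)

So m_A(x) = x^2*(x - 6) = x^3 - 6*x^2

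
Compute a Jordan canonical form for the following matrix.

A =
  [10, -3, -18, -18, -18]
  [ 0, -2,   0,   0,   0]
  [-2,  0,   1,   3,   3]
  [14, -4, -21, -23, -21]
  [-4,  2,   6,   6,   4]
J_2(-2) ⊕ J_2(-2) ⊕ J_1(-2)

The characteristic polynomial is
  det(x·I − A) = x^5 + 10*x^4 + 40*x^3 + 80*x^2 + 80*x + 32 = (x + 2)^5

Eigenvalues and multiplicities (the geometric multiplicity of λ is n − rank(A − λI), which equals the number of Jordan blocks for λ):
  λ = -2: algebraic multiplicity = 5, geometric multiplicity = 3

Determining the block sizes for each eigenvalue:
  λ = -2: with am = 5 and gm = 3, the partition is not yet determined (e.g. several partitions of 5 into 3 parts exist). Let N = A − (-2)·I. Computing rank(N^1) = 2, rank(N^2) = 0; the number of blocks of size ≥ j is rank(N^{j−1}) − rank(N^j), giving [3, 2]. So we have 2 block(s) of size 2, 1 block(s) of size 1 → block sizes [2, 2, 1]

Assembling the blocks gives a Jordan form
J =
  [-2,  1,  0,  0,  0]
  [ 0, -2,  0,  0,  0]
  [ 0,  0, -2,  1,  0]
  [ 0,  0,  0, -2,  0]
  [ 0,  0,  0,  0, -2]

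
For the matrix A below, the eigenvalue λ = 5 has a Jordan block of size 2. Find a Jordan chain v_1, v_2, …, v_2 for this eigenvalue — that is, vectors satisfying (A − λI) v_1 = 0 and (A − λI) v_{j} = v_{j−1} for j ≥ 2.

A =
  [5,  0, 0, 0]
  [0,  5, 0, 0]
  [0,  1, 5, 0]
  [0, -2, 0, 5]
A Jordan chain for λ = 5 of length 2:
v_1 = (0, 0, 1, -2)ᵀ
v_2 = (0, 1, 0, 0)ᵀ

Let N = A − (5)·I. We want v_2 with N^2 v_2 = 0 but N^1 v_2 ≠ 0; then v_{j-1} := N · v_j for j = 2, …, 2.

Pick v_2 = (0, 1, 0, 0)ᵀ.
Then v_1 = N · v_2 = (0, 0, 1, -2)ᵀ.

Sanity check: (A − (5)·I) v_1 = (0, 0, 0, 0)ᵀ = 0. ✓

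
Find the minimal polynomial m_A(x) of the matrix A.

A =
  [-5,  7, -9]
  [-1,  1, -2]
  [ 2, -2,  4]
x^3

The characteristic polynomial is χ_A(x) = x^3, so the eigenvalues are known. The minimal polynomial is
  m_A(x) = Π_λ (x − λ)^{k_λ}
where k_λ is the size of the *largest* Jordan block for λ (equivalently, the smallest k with (A − λI)^k v = 0 for every generalised eigenvector v of λ).

  λ = 0: largest Jordan block has size 3, contributing (x − 0)^3

So m_A(x) = x^3 = x^3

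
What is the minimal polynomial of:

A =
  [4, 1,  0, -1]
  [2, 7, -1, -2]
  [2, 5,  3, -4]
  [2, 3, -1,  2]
x^2 - 8*x + 16

The characteristic polynomial is χ_A(x) = (x - 4)^4, so the eigenvalues are known. The minimal polynomial is
  m_A(x) = Π_λ (x − λ)^{k_λ}
where k_λ is the size of the *largest* Jordan block for λ (equivalently, the smallest k with (A − λI)^k v = 0 for every generalised eigenvector v of λ).

  λ = 4: largest Jordan block has size 2, contributing (x − 4)^2

So m_A(x) = (x - 4)^2 = x^2 - 8*x + 16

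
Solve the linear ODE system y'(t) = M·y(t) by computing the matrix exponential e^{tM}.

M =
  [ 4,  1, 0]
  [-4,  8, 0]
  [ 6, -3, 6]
e^{tM} =
  [-2*t*exp(6*t) + exp(6*t), t*exp(6*t), 0]
  [-4*t*exp(6*t), 2*t*exp(6*t) + exp(6*t), 0]
  [6*t*exp(6*t), -3*t*exp(6*t), exp(6*t)]

Strategy: write M = P · J · P⁻¹ where J is a Jordan canonical form, so e^{tM} = P · e^{tJ} · P⁻¹, and e^{tJ} can be computed block-by-block.

M has Jordan form
J =
  [6, 1, 0]
  [0, 6, 0]
  [0, 0, 6]
(up to reordering of blocks).

Per-block formulas:
  For a 1×1 block at λ = 6: exp(t · [6]) = [e^(6t)].
  For a 2×2 Jordan block J_2(6): exp(t · J_2(6)) = e^(6t)·(I + t·N), where N is the 2×2 nilpotent shift.

After assembling e^{tJ} and conjugating by P, we get:

e^{tM} =
  [-2*t*exp(6*t) + exp(6*t), t*exp(6*t), 0]
  [-4*t*exp(6*t), 2*t*exp(6*t) + exp(6*t), 0]
  [6*t*exp(6*t), -3*t*exp(6*t), exp(6*t)]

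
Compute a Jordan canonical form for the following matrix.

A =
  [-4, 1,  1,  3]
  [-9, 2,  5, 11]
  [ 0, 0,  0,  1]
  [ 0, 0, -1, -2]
J_2(-1) ⊕ J_2(-1)

The characteristic polynomial is
  det(x·I − A) = x^4 + 4*x^3 + 6*x^2 + 4*x + 1 = (x + 1)^4

Eigenvalues and multiplicities (the geometric multiplicity of λ is n − rank(A − λI), which equals the number of Jordan blocks for λ):
  λ = -1: algebraic multiplicity = 4, geometric multiplicity = 2

Determining the block sizes for each eigenvalue:
  λ = -1: with am = 4 and gm = 2, the partition is not yet determined (e.g. several partitions of 4 into 2 parts exist). Let N = A − (-1)·I. Computing rank(N^1) = 2, rank(N^2) = 0; the number of blocks of size ≥ j is rank(N^{j−1}) − rank(N^j), giving [2, 2]. So we have 2 block(s) of size 2 → block sizes [2, 2]

Assembling the blocks gives a Jordan form
J =
  [-1,  1,  0,  0]
  [ 0, -1,  0,  0]
  [ 0,  0, -1,  1]
  [ 0,  0,  0, -1]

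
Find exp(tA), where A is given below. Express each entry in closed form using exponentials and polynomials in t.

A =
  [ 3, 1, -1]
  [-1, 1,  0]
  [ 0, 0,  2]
e^{tA} =
  [t*exp(2*t) + exp(2*t), t*exp(2*t), -t^2*exp(2*t)/2 - t*exp(2*t)]
  [-t*exp(2*t), -t*exp(2*t) + exp(2*t), t^2*exp(2*t)/2]
  [0, 0, exp(2*t)]

Strategy: write A = P · J · P⁻¹ where J is a Jordan canonical form, so e^{tA} = P · e^{tJ} · P⁻¹, and e^{tJ} can be computed block-by-block.

A has Jordan form
J =
  [2, 1, 0]
  [0, 2, 1]
  [0, 0, 2]
(up to reordering of blocks).

Per-block formulas:
  For a 3×3 Jordan block J_3(2): exp(t · J_3(2)) = e^(2t)·(I + t·N + (t^2/2)·N^2), where N is the 3×3 nilpotent shift.

After assembling e^{tJ} and conjugating by P, we get:

e^{tA} =
  [t*exp(2*t) + exp(2*t), t*exp(2*t), -t^2*exp(2*t)/2 - t*exp(2*t)]
  [-t*exp(2*t), -t*exp(2*t) + exp(2*t), t^2*exp(2*t)/2]
  [0, 0, exp(2*t)]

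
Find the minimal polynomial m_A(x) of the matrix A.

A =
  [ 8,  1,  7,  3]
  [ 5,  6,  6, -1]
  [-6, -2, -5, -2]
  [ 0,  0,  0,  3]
x^3 - 9*x^2 + 27*x - 27

The characteristic polynomial is χ_A(x) = (x - 3)^4, so the eigenvalues are known. The minimal polynomial is
  m_A(x) = Π_λ (x − λ)^{k_λ}
where k_λ is the size of the *largest* Jordan block for λ (equivalently, the smallest k with (A − λI)^k v = 0 for every generalised eigenvector v of λ).

  λ = 3: largest Jordan block has size 3, contributing (x − 3)^3

So m_A(x) = (x - 3)^3 = x^3 - 9*x^2 + 27*x - 27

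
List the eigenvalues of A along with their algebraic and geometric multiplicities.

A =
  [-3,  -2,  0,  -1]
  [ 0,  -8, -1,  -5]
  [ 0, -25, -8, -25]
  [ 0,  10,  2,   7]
λ = -3: alg = 4, geom = 2

Step 1 — factor the characteristic polynomial to read off the algebraic multiplicities:
  χ_A(x) = (x + 3)^4

Step 2 — compute geometric multiplicities via the rank-nullity identity g(λ) = n − rank(A − λI):
  rank(A − (-3)·I) = 2, so dim ker(A − (-3)·I) = n − 2 = 2

Summary:
  λ = -3: algebraic multiplicity = 4, geometric multiplicity = 2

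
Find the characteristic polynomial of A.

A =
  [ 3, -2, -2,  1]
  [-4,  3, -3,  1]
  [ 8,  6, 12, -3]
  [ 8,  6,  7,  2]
x^4 - 20*x^3 + 150*x^2 - 500*x + 625

Expanding det(x·I − A) (e.g. by cofactor expansion or by noting that A is similar to its Jordan form J, which has the same characteristic polynomial as A) gives
  χ_A(x) = x^4 - 20*x^3 + 150*x^2 - 500*x + 625
which factors as (x - 5)^4. The eigenvalues (with algebraic multiplicities) are λ = 5 with multiplicity 4.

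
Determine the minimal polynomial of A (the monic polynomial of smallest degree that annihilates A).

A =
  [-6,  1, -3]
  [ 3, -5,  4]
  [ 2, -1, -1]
x^3 + 12*x^2 + 48*x + 64

The characteristic polynomial is χ_A(x) = (x + 4)^3, so the eigenvalues are known. The minimal polynomial is
  m_A(x) = Π_λ (x − λ)^{k_λ}
where k_λ is the size of the *largest* Jordan block for λ (equivalently, the smallest k with (A − λI)^k v = 0 for every generalised eigenvector v of λ).

  λ = -4: largest Jordan block has size 3, contributing (x + 4)^3

So m_A(x) = (x + 4)^3 = x^3 + 12*x^2 + 48*x + 64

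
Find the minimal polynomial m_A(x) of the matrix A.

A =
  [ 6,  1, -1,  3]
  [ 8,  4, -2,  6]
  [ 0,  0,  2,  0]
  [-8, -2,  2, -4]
x^2 - 4*x + 4

The characteristic polynomial is χ_A(x) = (x - 2)^4, so the eigenvalues are known. The minimal polynomial is
  m_A(x) = Π_λ (x − λ)^{k_λ}
where k_λ is the size of the *largest* Jordan block for λ (equivalently, the smallest k with (A − λI)^k v = 0 for every generalised eigenvector v of λ).

  λ = 2: largest Jordan block has size 2, contributing (x − 2)^2

So m_A(x) = (x - 2)^2 = x^2 - 4*x + 4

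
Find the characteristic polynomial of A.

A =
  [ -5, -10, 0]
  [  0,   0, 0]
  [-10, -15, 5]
x^3 - 25*x

Expanding det(x·I − A) (e.g. by cofactor expansion or by noting that A is similar to its Jordan form J, which has the same characteristic polynomial as A) gives
  χ_A(x) = x^3 - 25*x
which factors as x*(x - 5)*(x + 5). The eigenvalues (with algebraic multiplicities) are λ = -5 with multiplicity 1, λ = 0 with multiplicity 1, λ = 5 with multiplicity 1.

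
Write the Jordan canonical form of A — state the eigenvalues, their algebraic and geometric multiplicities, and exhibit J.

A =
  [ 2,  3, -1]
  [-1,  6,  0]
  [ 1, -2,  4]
J_3(4)

The characteristic polynomial is
  det(x·I − A) = x^3 - 12*x^2 + 48*x - 64 = (x - 4)^3

Eigenvalues and multiplicities (the geometric multiplicity of λ is n − rank(A − λI), which equals the number of Jordan blocks for λ):
  λ = 4: algebraic multiplicity = 3, geometric multiplicity = 1

Determining the block sizes for each eigenvalue:
  λ = 4: one block (gm = 1), so the single block has size am = 3 → block sizes [3]

Assembling the blocks gives a Jordan form
J =
  [4, 1, 0]
  [0, 4, 1]
  [0, 0, 4]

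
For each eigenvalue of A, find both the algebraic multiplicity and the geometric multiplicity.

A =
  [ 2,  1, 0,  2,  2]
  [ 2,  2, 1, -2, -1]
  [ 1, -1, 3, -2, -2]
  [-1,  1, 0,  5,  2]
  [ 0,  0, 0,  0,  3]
λ = 3: alg = 5, geom = 3

Step 1 — factor the characteristic polynomial to read off the algebraic multiplicities:
  χ_A(x) = (x - 3)^5

Step 2 — compute geometric multiplicities via the rank-nullity identity g(λ) = n − rank(A − λI):
  rank(A − (3)·I) = 2, so dim ker(A − (3)·I) = n − 2 = 3

Summary:
  λ = 3: algebraic multiplicity = 5, geometric multiplicity = 3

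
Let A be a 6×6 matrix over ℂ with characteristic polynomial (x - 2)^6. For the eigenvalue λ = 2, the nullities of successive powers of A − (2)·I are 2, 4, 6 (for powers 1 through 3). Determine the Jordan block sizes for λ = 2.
Block sizes for λ = 2: [3, 3]

From the dimensions of kernels of powers, the number of Jordan blocks of size at least j is d_j − d_{j−1} where d_j = dim ker(N^j) (with d_0 = 0). Computing the differences gives [2, 2, 2].
The number of blocks of size exactly k is (#blocks of size ≥ k) − (#blocks of size ≥ k + 1), so the partition is: 2 block(s) of size 3.
In nonincreasing order the block sizes are [3, 3].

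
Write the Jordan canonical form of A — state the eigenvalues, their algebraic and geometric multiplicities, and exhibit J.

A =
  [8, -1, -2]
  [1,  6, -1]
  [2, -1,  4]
J_3(6)

The characteristic polynomial is
  det(x·I − A) = x^3 - 18*x^2 + 108*x - 216 = (x - 6)^3

Eigenvalues and multiplicities (the geometric multiplicity of λ is n − rank(A − λI), which equals the number of Jordan blocks for λ):
  λ = 6: algebraic multiplicity = 3, geometric multiplicity = 1

Determining the block sizes for each eigenvalue:
  λ = 6: one block (gm = 1), so the single block has size am = 3 → block sizes [3]

Assembling the blocks gives a Jordan form
J =
  [6, 1, 0]
  [0, 6, 1]
  [0, 0, 6]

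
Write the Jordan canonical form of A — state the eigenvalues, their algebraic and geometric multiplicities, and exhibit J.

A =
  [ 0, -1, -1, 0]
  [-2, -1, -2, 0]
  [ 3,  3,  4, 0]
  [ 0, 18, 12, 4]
J_2(1) ⊕ J_1(1) ⊕ J_1(4)

The characteristic polynomial is
  det(x·I − A) = x^4 - 7*x^3 + 15*x^2 - 13*x + 4 = (x - 4)*(x - 1)^3

Eigenvalues and multiplicities (the geometric multiplicity of λ is n − rank(A − λI), which equals the number of Jordan blocks for λ):
  λ = 1: algebraic multiplicity = 3, geometric multiplicity = 2
  λ = 4: algebraic multiplicity = 1, geometric multiplicity = 1

Determining the block sizes for each eigenvalue:
  λ = 1: 2 blocks summing to 3 forces exactly one block of size 2 and the rest size 1 → block sizes [2, 1]
  λ = 4: one block (gm = 1), so the single block has size am = 1 → block sizes [1]

Assembling the blocks gives a Jordan form
J =
  [1, 1, 0, 0]
  [0, 1, 0, 0]
  [0, 0, 1, 0]
  [0, 0, 0, 4]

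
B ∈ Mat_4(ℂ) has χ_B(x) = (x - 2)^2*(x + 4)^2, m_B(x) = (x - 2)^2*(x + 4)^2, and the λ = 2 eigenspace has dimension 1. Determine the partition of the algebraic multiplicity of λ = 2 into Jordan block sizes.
Block sizes for λ = 2: [2]

Step 1 — from the characteristic polynomial, algebraic multiplicity of λ = 2 is 2. From dim ker(B − (2)·I) = 1, there are exactly 1 Jordan blocks for λ = 2.
Step 2 — from the minimal polynomial, the factor (x − 2)^2 tells us the largest block for λ = 2 has size 2.
Step 3 — with total size 2, 1 blocks, and largest block 2, the block sizes (in nonincreasing order) are [2].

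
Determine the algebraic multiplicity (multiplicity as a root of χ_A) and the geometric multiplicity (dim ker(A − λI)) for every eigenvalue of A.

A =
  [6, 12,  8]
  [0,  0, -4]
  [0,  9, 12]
λ = 6: alg = 3, geom = 2

Step 1 — factor the characteristic polynomial to read off the algebraic multiplicities:
  χ_A(x) = (x - 6)^3

Step 2 — compute geometric multiplicities via the rank-nullity identity g(λ) = n − rank(A − λI):
  rank(A − (6)·I) = 1, so dim ker(A − (6)·I) = n − 1 = 2

Summary:
  λ = 6: algebraic multiplicity = 3, geometric multiplicity = 2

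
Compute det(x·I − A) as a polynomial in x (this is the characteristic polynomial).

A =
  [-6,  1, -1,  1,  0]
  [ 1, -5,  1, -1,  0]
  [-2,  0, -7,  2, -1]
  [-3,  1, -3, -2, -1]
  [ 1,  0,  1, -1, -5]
x^5 + 25*x^4 + 250*x^3 + 1250*x^2 + 3125*x + 3125

Expanding det(x·I − A) (e.g. by cofactor expansion or by noting that A is similar to its Jordan form J, which has the same characteristic polynomial as A) gives
  χ_A(x) = x^5 + 25*x^4 + 250*x^3 + 1250*x^2 + 3125*x + 3125
which factors as (x + 5)^5. The eigenvalues (with algebraic multiplicities) are λ = -5 with multiplicity 5.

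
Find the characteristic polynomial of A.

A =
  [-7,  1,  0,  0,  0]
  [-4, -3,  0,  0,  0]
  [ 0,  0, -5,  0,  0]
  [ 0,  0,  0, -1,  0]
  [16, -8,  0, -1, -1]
x^5 + 17*x^4 + 106*x^3 + 290*x^2 + 325*x + 125

Expanding det(x·I − A) (e.g. by cofactor expansion or by noting that A is similar to its Jordan form J, which has the same characteristic polynomial as A) gives
  χ_A(x) = x^5 + 17*x^4 + 106*x^3 + 290*x^2 + 325*x + 125
which factors as (x + 1)^2*(x + 5)^3. The eigenvalues (with algebraic multiplicities) are λ = -5 with multiplicity 3, λ = -1 with multiplicity 2.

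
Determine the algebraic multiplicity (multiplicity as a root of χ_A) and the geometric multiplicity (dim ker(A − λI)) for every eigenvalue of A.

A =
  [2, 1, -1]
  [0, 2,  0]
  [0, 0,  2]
λ = 2: alg = 3, geom = 2

Step 1 — factor the characteristic polynomial to read off the algebraic multiplicities:
  χ_A(x) = (x - 2)^3

Step 2 — compute geometric multiplicities via the rank-nullity identity g(λ) = n − rank(A − λI):
  rank(A − (2)·I) = 1, so dim ker(A − (2)·I) = n − 1 = 2

Summary:
  λ = 2: algebraic multiplicity = 3, geometric multiplicity = 2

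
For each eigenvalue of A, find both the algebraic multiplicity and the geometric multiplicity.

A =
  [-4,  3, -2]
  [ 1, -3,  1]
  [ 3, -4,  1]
λ = -2: alg = 3, geom = 1

Step 1 — factor the characteristic polynomial to read off the algebraic multiplicities:
  χ_A(x) = (x + 2)^3

Step 2 — compute geometric multiplicities via the rank-nullity identity g(λ) = n − rank(A − λI):
  rank(A − (-2)·I) = 2, so dim ker(A − (-2)·I) = n − 2 = 1

Summary:
  λ = -2: algebraic multiplicity = 3, geometric multiplicity = 1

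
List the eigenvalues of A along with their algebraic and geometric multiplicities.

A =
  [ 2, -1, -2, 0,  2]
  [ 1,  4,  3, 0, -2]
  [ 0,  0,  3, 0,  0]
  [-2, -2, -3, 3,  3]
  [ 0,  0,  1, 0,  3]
λ = 3: alg = 5, geom = 2

Step 1 — factor the characteristic polynomial to read off the algebraic multiplicities:
  χ_A(x) = (x - 3)^5

Step 2 — compute geometric multiplicities via the rank-nullity identity g(λ) = n − rank(A − λI):
  rank(A − (3)·I) = 3, so dim ker(A − (3)·I) = n − 3 = 2

Summary:
  λ = 3: algebraic multiplicity = 5, geometric multiplicity = 2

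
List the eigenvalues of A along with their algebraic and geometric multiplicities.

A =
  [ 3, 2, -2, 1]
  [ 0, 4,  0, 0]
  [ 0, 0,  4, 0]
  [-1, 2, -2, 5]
λ = 4: alg = 4, geom = 3

Step 1 — factor the characteristic polynomial to read off the algebraic multiplicities:
  χ_A(x) = (x - 4)^4

Step 2 — compute geometric multiplicities via the rank-nullity identity g(λ) = n − rank(A − λI):
  rank(A − (4)·I) = 1, so dim ker(A − (4)·I) = n − 1 = 3

Summary:
  λ = 4: algebraic multiplicity = 4, geometric multiplicity = 3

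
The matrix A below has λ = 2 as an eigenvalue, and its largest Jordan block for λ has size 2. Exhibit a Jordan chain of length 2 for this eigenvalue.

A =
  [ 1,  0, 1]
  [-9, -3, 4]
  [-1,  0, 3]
A Jordan chain for λ = 2 of length 2:
v_1 = (-1, 1, -1)ᵀ
v_2 = (1, -2, 0)ᵀ

Let N = A − (2)·I. We want v_2 with N^2 v_2 = 0 but N^1 v_2 ≠ 0; then v_{j-1} := N · v_j for j = 2, …, 2.

Pick v_2 = (1, -2, 0)ᵀ.
Then v_1 = N · v_2 = (-1, 1, -1)ᵀ.

Sanity check: (A − (2)·I) v_1 = (0, 0, 0)ᵀ = 0. ✓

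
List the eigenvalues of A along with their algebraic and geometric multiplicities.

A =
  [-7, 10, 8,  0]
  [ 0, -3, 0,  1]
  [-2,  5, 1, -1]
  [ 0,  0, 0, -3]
λ = -3: alg = 4, geom = 2

Step 1 — factor the characteristic polynomial to read off the algebraic multiplicities:
  χ_A(x) = (x + 3)^4

Step 2 — compute geometric multiplicities via the rank-nullity identity g(λ) = n − rank(A − λI):
  rank(A − (-3)·I) = 2, so dim ker(A − (-3)·I) = n − 2 = 2

Summary:
  λ = -3: algebraic multiplicity = 4, geometric multiplicity = 2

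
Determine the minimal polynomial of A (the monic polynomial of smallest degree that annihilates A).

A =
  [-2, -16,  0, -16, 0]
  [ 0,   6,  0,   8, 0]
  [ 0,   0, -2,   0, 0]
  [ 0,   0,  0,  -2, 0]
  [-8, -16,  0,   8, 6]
x^2 - 4*x - 12

The characteristic polynomial is χ_A(x) = (x - 6)^2*(x + 2)^3, so the eigenvalues are known. The minimal polynomial is
  m_A(x) = Π_λ (x − λ)^{k_λ}
where k_λ is the size of the *largest* Jordan block for λ (equivalently, the smallest k with (A − λI)^k v = 0 for every generalised eigenvector v of λ).

  λ = -2: largest Jordan block has size 1, contributing (x + 2)
  λ = 6: largest Jordan block has size 1, contributing (x − 6)

So m_A(x) = (x - 6)*(x + 2) = x^2 - 4*x - 12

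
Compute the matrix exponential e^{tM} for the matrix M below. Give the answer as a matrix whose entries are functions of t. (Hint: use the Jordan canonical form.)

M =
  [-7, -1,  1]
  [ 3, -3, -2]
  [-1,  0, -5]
e^{tM} =
  [-2*t*exp(-5*t) + exp(-5*t), -t*exp(-5*t), t*exp(-5*t)]
  [t^2*exp(-5*t) + 3*t*exp(-5*t), t^2*exp(-5*t)/2 + 2*t*exp(-5*t) + exp(-5*t), -t^2*exp(-5*t)/2 - 2*t*exp(-5*t)]
  [t^2*exp(-5*t) - t*exp(-5*t), t^2*exp(-5*t)/2, -t^2*exp(-5*t)/2 + exp(-5*t)]

Strategy: write M = P · J · P⁻¹ where J is a Jordan canonical form, so e^{tM} = P · e^{tJ} · P⁻¹, and e^{tJ} can be computed block-by-block.

M has Jordan form
J =
  [-5,  1,  0]
  [ 0, -5,  1]
  [ 0,  0, -5]
(up to reordering of blocks).

Per-block formulas:
  For a 3×3 Jordan block J_3(-5): exp(t · J_3(-5)) = e^(-5t)·(I + t·N + (t^2/2)·N^2), where N is the 3×3 nilpotent shift.

After assembling e^{tJ} and conjugating by P, we get:

e^{tM} =
  [-2*t*exp(-5*t) + exp(-5*t), -t*exp(-5*t), t*exp(-5*t)]
  [t^2*exp(-5*t) + 3*t*exp(-5*t), t^2*exp(-5*t)/2 + 2*t*exp(-5*t) + exp(-5*t), -t^2*exp(-5*t)/2 - 2*t*exp(-5*t)]
  [t^2*exp(-5*t) - t*exp(-5*t), t^2*exp(-5*t)/2, -t^2*exp(-5*t)/2 + exp(-5*t)]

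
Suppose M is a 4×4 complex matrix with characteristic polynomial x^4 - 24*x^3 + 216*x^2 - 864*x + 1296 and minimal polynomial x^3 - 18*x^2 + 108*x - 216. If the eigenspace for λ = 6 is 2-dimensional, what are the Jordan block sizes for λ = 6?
Block sizes for λ = 6: [3, 1]

Step 1 — from the characteristic polynomial, algebraic multiplicity of λ = 6 is 4. From dim ker(M − (6)·I) = 2, there are exactly 2 Jordan blocks for λ = 6.
Step 2 — from the minimal polynomial, the factor (x − 6)^3 tells us the largest block for λ = 6 has size 3.
Step 3 — with total size 4, 2 blocks, and largest block 3, the block sizes (in nonincreasing order) are [3, 1].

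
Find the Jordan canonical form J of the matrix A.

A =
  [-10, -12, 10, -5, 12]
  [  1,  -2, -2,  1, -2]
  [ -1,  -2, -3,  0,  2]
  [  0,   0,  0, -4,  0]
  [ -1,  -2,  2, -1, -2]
J_1(-5) ⊕ J_3(-4) ⊕ J_1(-4)

The characteristic polynomial is
  det(x·I − A) = x^5 + 21*x^4 + 176*x^3 + 736*x^2 + 1536*x + 1280 = (x + 4)^4*(x + 5)

Eigenvalues and multiplicities (the geometric multiplicity of λ is n − rank(A − λI), which equals the number of Jordan blocks for λ):
  λ = -5: algebraic multiplicity = 1, geometric multiplicity = 1
  λ = -4: algebraic multiplicity = 4, geometric multiplicity = 2

Determining the block sizes for each eigenvalue:
  λ = -5: one block (gm = 1), so the single block has size am = 1 → block sizes [1]
  λ = -4: with am = 4 and gm = 2, the partition is not yet determined (e.g. several partitions of 4 into 2 parts exist). Let N = A − (-4)·I. Computing rank(N^1) = 3, rank(N^2) = 2, rank(N^3) = 1; the number of blocks of size ≥ j is rank(N^{j−1}) − rank(N^j), giving [2, 1, 1]. So we have 1 block(s) of size 3, 1 block(s) of size 1 → block sizes [3, 1]

Assembling the blocks gives a Jordan form
J =
  [-5,  0,  0,  0,  0]
  [ 0, -4,  1,  0,  0]
  [ 0,  0, -4,  1,  0]
  [ 0,  0,  0, -4,  0]
  [ 0,  0,  0,  0, -4]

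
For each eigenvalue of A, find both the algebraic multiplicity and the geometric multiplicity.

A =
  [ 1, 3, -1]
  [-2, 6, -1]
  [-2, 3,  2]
λ = 3: alg = 3, geom = 2

Step 1 — factor the characteristic polynomial to read off the algebraic multiplicities:
  χ_A(x) = (x - 3)^3

Step 2 — compute geometric multiplicities via the rank-nullity identity g(λ) = n − rank(A − λI):
  rank(A − (3)·I) = 1, so dim ker(A − (3)·I) = n − 1 = 2

Summary:
  λ = 3: algebraic multiplicity = 3, geometric multiplicity = 2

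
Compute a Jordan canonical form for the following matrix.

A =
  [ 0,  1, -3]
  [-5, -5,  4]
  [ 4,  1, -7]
J_3(-4)

The characteristic polynomial is
  det(x·I − A) = x^3 + 12*x^2 + 48*x + 64 = (x + 4)^3

Eigenvalues and multiplicities (the geometric multiplicity of λ is n − rank(A − λI), which equals the number of Jordan blocks for λ):
  λ = -4: algebraic multiplicity = 3, geometric multiplicity = 1

Determining the block sizes for each eigenvalue:
  λ = -4: one block (gm = 1), so the single block has size am = 3 → block sizes [3]

Assembling the blocks gives a Jordan form
J =
  [-4,  1,  0]
  [ 0, -4,  1]
  [ 0,  0, -4]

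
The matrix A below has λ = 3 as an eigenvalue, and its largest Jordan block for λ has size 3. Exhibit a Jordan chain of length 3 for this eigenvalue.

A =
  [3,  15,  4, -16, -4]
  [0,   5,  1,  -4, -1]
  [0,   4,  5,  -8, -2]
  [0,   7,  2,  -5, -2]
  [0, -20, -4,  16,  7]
A Jordan chain for λ = 3 of length 3:
v_1 = (14, 0, 0, 6, -24)ᵀ
v_2 = (15, 2, 4, 7, -20)ᵀ
v_3 = (0, 1, 0, 0, 0)ᵀ

Let N = A − (3)·I. We want v_3 with N^3 v_3 = 0 but N^2 v_3 ≠ 0; then v_{j-1} := N · v_j for j = 3, …, 2.

Pick v_3 = (0, 1, 0, 0, 0)ᵀ.
Then v_2 = N · v_3 = (15, 2, 4, 7, -20)ᵀ.
Then v_1 = N · v_2 = (14, 0, 0, 6, -24)ᵀ.

Sanity check: (A − (3)·I) v_1 = (0, 0, 0, 0, 0)ᵀ = 0. ✓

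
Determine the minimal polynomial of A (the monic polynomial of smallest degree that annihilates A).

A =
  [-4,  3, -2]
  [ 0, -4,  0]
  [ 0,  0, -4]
x^2 + 8*x + 16

The characteristic polynomial is χ_A(x) = (x + 4)^3, so the eigenvalues are known. The minimal polynomial is
  m_A(x) = Π_λ (x − λ)^{k_λ}
where k_λ is the size of the *largest* Jordan block for λ (equivalently, the smallest k with (A − λI)^k v = 0 for every generalised eigenvector v of λ).

  λ = -4: largest Jordan block has size 2, contributing (x + 4)^2

So m_A(x) = (x + 4)^2 = x^2 + 8*x + 16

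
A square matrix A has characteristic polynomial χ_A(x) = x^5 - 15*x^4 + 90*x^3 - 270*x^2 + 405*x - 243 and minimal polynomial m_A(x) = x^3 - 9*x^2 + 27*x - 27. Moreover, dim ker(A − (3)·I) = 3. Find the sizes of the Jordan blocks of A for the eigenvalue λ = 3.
Block sizes for λ = 3: [3, 1, 1]

Step 1 — from the characteristic polynomial, algebraic multiplicity of λ = 3 is 5. From dim ker(A − (3)·I) = 3, there are exactly 3 Jordan blocks for λ = 3.
Step 2 — from the minimal polynomial, the factor (x − 3)^3 tells us the largest block for λ = 3 has size 3.
Step 3 — with total size 5, 3 blocks, and largest block 3, the block sizes (in nonincreasing order) are [3, 1, 1].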